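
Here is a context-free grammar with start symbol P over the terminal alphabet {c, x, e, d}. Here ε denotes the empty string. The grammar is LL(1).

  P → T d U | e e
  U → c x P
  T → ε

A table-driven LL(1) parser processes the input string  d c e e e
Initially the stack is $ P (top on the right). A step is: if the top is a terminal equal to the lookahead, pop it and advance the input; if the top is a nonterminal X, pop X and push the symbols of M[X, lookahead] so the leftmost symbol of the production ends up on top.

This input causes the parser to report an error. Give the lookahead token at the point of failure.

     Stack    Input        Action
  1  $ P      d c e e e $  expand P → T d U
  2  $ U d T  d c e e e $  expand T → ε
  3  $ U d    d c e e e $  match d
  4  $ U      c e e e $    expand U → c x P
  5  $ P x c  c e e e $    match c
  6  $ P x    e e e $      error: top is terminal x but lookahead is e

e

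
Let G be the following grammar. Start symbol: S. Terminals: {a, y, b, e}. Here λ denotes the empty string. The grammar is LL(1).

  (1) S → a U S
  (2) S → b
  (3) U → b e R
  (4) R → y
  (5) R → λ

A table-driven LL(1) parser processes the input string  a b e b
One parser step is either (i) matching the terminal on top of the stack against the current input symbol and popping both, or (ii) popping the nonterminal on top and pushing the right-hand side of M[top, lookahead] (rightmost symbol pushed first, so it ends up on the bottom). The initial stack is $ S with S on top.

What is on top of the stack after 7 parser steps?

     Stack      Input      Action
  1  $ S        a b e b $  expand S → a U S
  2  $ S U a    a b e b $  match a
  3  $ S U      b e b $    expand U → b e R
  4  $ S R e b  b e b $    match b
  5  $ S R e    e b $      match e
  6  $ S R      b $        expand R → λ
  7  $ S        b $        expand S → b
Stack after step 7: $ b (top = b).

b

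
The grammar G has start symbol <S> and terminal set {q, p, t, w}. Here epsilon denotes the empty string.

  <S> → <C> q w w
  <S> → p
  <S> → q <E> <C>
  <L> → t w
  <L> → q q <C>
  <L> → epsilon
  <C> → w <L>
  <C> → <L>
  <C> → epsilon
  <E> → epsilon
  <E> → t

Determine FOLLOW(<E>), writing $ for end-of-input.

FIRST(<L>): from <L>→t w we get {t}; from <L>→q q <C> we get {q}; from <L>→epsilon we get {epsilon}. So FIRST(<L>) = {epsilon, q, t}.
FIRST(<E>): from <E>→epsilon we get {epsilon}; from <E>→t we get {t}. So FIRST(<E>) = {epsilon, t}.
FIRST(<C>): from <C>→w <L> we get {w}; from <C>→<L> we get {epsilon, q, t}; from <C>→epsilon we get {epsilon}. So FIRST(<C>) = {epsilon, q, t, w}.
FIRST(<S>): from <S>→<C> q w w we get {q, t, w}; from <S>→p we get {p}; from <S>→q <E> <C> we get {q}. So FIRST(<S>) = {p, q, t, w}.
FOLLOW(<S>) includes $ since <S> is the start symbol.
FOLLOW(<S>): <S> appears on no right-hand side. Thus FOLLOW(<S>) = {$}.
FOLLOW(<E>): in <S>→q <E> <C>, <E> is followed by <C> with FIRST {epsilon, q, t, w}; in <S>→q <E> <C>, the suffix after <E> is nullable, so FOLLOW(<E>) ⊇ FOLLOW(<S>) = {$}. Thus FOLLOW(<E>) = {$, q, t, w}.
FOLLOW(<L>): in <C>→w <L>, the suffix after <L> is empty, so FOLLOW(<L>) ⊇ FOLLOW(<C>) = {$, q}; in <C>→<L>, the suffix after <L> is empty, so FOLLOW(<L>) ⊇ FOLLOW(<C>) = {$, q}. Thus FOLLOW(<L>) = {$, q}.
FOLLOW(<C>): in <S>→<C> q w w, <C> is followed by q w w with FIRST {q}; in <S>→q <E> <C>, the suffix after <C> is empty, so FOLLOW(<C>) ⊇ FOLLOW(<S>) = {$}; in <L>→q q <C>, the suffix after <C> is empty, so FOLLOW(<C>) ⊇ FOLLOW(<L>) = {$, q}. Thus FOLLOW(<C>) = {$, q}.

{$, q, t, w}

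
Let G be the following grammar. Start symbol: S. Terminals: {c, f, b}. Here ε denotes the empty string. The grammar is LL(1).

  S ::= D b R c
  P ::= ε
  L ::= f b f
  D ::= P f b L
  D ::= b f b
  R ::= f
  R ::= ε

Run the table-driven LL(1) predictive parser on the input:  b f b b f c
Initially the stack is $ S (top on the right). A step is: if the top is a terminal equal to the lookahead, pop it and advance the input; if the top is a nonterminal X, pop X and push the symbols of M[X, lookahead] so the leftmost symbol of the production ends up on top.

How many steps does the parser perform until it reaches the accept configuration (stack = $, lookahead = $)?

     Stack          Input          Action
  1  $ S            b f b b f c $  expand S ::= D b R c
  2  $ c R b D      b f b b f c $  expand D ::= b f b
  3  $ c R b b f b  b f b b f c $  match b
  4  $ c R b b f    f b b f c $    match f
  5  $ c R b b      b b f c $      match b
  6  $ c R b        b f c $        match b
  7  $ c R          f c $          expand R ::= f
  8  $ c f          f c $          match f
  9  $ c            c $            match c
Accept reached after 9 steps.

9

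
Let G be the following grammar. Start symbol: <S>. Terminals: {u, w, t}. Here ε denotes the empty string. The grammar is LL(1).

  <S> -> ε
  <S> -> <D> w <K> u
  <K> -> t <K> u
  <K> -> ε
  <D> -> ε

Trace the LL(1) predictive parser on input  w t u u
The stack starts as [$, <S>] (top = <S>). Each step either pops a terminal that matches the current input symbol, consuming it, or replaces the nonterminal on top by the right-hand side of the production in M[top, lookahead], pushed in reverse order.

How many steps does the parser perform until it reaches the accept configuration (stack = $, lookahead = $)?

8

     Stack          Input      Action
  1  $ <S>          w t u u $  expand <S> -> <D> w <K> u
  2  $ u <K> w <D>  w t u u $  expand <D> -> ε
  3  $ u <K> w      w t u u $  match w
  4  $ u <K>        t u u $    expand <K> -> t <K> u
  5  $ u u <K> t    t u u $    match t
  6  $ u u <K>      u u $      expand <K> -> ε
  7  $ u u          u u $      match u
  8  $ u            u $        match u
Accept reached after 8 steps.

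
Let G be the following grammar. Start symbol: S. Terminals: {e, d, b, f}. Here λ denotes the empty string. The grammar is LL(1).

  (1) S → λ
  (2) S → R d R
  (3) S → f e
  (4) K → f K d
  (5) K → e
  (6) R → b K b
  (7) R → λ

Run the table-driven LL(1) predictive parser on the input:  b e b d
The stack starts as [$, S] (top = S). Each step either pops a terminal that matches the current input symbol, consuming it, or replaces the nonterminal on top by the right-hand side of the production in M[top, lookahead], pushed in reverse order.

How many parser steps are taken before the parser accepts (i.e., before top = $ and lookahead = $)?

     Stack        Input      Action
  1  $ S          b e b d $  expand S → R d R
  2  $ R d R      b e b d $  expand R → b K b
  3  $ R d b K b  b e b d $  match b
  4  $ R d b K    e b d $    expand K → e
  5  $ R d b e    e b d $    match e
  6  $ R d b      b d $      match b
  7  $ R d        d $        match d
  8  $ R          $          expand R → λ
Accept reached after 8 steps.

8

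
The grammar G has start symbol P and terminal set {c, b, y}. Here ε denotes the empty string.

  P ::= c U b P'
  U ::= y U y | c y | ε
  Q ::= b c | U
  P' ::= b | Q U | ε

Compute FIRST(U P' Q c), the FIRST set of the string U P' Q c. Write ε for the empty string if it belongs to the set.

FIRST(P): from P::=c U b P' we get {c}. So FIRST(P) = {c}.
FIRST(U): from U::=y U y we get {y}; from U::=c y we get {c}; from U::=ε we get {ε}. So FIRST(U) = {ε, c, y}.
FIRST(Q): from Q::=b c we get {b}; from Q::=U we get {ε, c, y}. So FIRST(Q) = {ε, b, c, y}.
FIRST(P'): from P'::=b we get {b}; from P'::=Q U we get {ε, b, c, y}; from P'::=ε we get {ε}. So FIRST(P') = {ε, b, c, y}.
FIRST(U P' Q c): take FIRST of each symbol in turn, carrying on past any symbol whose FIRST contains ε; result {b, c, y}.

{b, c, y}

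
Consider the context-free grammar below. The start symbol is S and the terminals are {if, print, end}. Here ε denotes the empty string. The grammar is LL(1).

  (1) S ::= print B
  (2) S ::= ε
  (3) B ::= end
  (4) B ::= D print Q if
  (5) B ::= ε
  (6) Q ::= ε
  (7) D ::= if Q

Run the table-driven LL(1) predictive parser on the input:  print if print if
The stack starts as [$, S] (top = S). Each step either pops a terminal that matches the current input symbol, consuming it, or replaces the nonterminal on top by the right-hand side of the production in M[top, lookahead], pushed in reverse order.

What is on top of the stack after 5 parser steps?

Q

step 1: stack=$ S  input=print if print if $  — expand S ::= print B
step 2: stack=$ B print  input=print if print if $  — match print
step 3: stack=$ B  input=if print if $  — expand B ::= D print Q if
step 4: stack=$ if Q print D  input=if print if $  — expand D ::= if Q
step 5: stack=$ if Q print Q if  input=if print if $  — match if
Stack after step 5: $ if Q print Q (top = Q).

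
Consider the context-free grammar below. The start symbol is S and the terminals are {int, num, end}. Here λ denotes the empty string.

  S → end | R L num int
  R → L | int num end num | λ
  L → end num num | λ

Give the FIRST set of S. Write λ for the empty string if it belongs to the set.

{end, int, num}

FIRST(L): from L→end num num we get {end}; from L→λ we get {λ}. So FIRST(L) = {λ, end}.
FIRST(R): from R→L we get {λ, end}; from R→int num end num we get {int}; from R→λ we get {λ}. So FIRST(R) = {λ, end, int}.
FIRST(S): from S→end we get {end}; from S→R L num int we get {end, int, num}. So FIRST(S) = {end, int, num}.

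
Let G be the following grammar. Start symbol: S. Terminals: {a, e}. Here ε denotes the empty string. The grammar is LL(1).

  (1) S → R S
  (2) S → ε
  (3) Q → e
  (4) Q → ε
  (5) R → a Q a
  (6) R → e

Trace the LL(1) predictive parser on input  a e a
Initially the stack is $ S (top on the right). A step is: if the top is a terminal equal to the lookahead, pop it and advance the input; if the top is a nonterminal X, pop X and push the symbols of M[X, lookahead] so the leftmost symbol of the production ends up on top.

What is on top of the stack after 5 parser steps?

a

     Stack      Input    Action
  1  $ S        a e a $  expand S → R S
  2  $ S R      a e a $  expand R → a Q a
  3  $ S a Q a  a e a $  match a
  4  $ S a Q    e a $    expand Q → e
  5  $ S a e    e a $    match e
Stack after step 5: $ S a (top = a).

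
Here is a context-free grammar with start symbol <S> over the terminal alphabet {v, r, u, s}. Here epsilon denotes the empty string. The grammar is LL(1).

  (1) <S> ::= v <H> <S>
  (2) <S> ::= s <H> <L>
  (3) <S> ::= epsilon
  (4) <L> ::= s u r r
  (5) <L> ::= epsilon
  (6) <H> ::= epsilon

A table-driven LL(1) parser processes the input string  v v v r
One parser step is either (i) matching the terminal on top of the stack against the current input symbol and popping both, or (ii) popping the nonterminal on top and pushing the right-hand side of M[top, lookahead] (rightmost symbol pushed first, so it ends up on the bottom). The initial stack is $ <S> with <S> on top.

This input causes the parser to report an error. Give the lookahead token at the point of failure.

r

step 1: stack=$ <S>  input=v v v r $  — expand <S> ::= v <H> <S>
step 2: stack=$ <S> <H> v  input=v v v r $  — match v
step 3: stack=$ <S> <H>  input=v v r $  — expand <H> ::= epsilon
step 4: stack=$ <S>  input=v v r $  — expand <S> ::= v <H> <S>
step 5: stack=$ <S> <H> v  input=v v r $  — match v
step 6: stack=$ <S> <H>  input=v r $  — expand <H> ::= epsilon
step 7: stack=$ <S>  input=v r $  — expand <S> ::= v <H> <S>
step 8: stack=$ <S> <H> v  input=v r $  — match v
step 9: stack=$ <S> <H>  input=r $  — error: M[<H>, r] is empty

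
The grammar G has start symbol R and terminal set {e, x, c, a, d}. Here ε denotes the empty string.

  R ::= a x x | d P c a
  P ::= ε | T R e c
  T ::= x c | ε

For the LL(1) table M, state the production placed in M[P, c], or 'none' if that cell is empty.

P ::= ε

FIRST(R) = {a, d}
FIRST(T) = {ε, x}
FIRST(P) = {ε, a, d, x}  (via T R e c)
FOLLOW(R) includes $ since R is the start symbol.
FOLLOW(P): in R::=d P c a, P is followed by c a with FIRST {c}. Thus FOLLOW(P) = {c}.
For P ::= ε: FIRST(ε) = {ε}, so it goes in M[P, t] for t ∈ {}; since ε ∈ FIRST, also for every t ∈ FOLLOW(P) = {c}.
For P ::= T R e c: FIRST(T R e c) = {a, d, x}, so it goes in M[P, t] for t ∈ {a, d, x}.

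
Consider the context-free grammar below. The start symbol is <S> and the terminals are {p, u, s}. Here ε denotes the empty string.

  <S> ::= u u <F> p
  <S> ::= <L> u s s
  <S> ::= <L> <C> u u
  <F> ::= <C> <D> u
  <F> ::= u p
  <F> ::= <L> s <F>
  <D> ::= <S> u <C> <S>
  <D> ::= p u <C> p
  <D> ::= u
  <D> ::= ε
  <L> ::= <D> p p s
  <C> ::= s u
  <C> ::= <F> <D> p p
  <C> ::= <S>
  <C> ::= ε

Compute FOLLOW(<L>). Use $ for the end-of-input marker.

{p, s, u}

FIRST(<S>) = {p, u}  (via <L> u s s, <L> <C> u u)
FIRST(<D>) = {ε, p, u}  (via <S> u <C> <S>)
FIRST(<L>) = {p, u}  (via <D> p p s)
FIRST(<F>) = {p, s, u}  (via <C> <D> u, <L> s <F>)
FIRST(<C>) = {ε, p, s, u}  (via <F> <D> p p, <S>)
FOLLOW(<S>) includes $ since <S> is the start symbol.
FOLLOW(<F>): in <S>::=u u <F> p, <F> is followed by p with FIRST {p}; in <F>::=<L> s <F>, the suffix after <F> is empty (adds nothing new); in <C>::=<F> <D> p p, <F> is followed by <D> p p with FIRST {p, u}. Thus FOLLOW(<F>) = {p, u}.
FOLLOW(<D>): in <F>::=<C> <D> u, <D> is followed by u with FIRST {u}; in <L>::=<D> p p s, <D> is followed by p p s with FIRST {p}; in <C>::=<F> <D> p p, <D> is followed by p p with FIRST {p}. Thus FOLLOW(<D>) = {p, u}.
FOLLOW(<L>): in <S>::=<L> u s s, <L> is followed by u s s with FIRST {u}; in <S>::=<L> <C> u u, <L> is followed by <C> u u with FIRST {p, s, u}; in <F>::=<L> s <F>, <L> is followed by s <F> with FIRST {s}. Thus FOLLOW(<L>) = {p, s, u}.
FOLLOW(<C>): in <S>::=<L> <C> u u, <C> is followed by u u with FIRST {u}; in <F>::=<C> <D> u, <C> is followed by <D> u with FIRST {p, u}; in <D>::=<S> u <C> <S>, <C> is followed by <S> with FIRST {p, u}; in <D>::=p u <C> p, <C> is followed by p with FIRST {p}. Thus FOLLOW(<C>) = {p, u}.
FOLLOW(<S>): in <D>::=<S> u <C> <S> (occurrence 1), <S> is followed by u <C> <S> with FIRST {u}; in <D>::=<S> u <C> <S> (occurrence 2), the suffix after <S> is empty, so FOLLOW(<S>) ⊇ FOLLOW(<D>) = {p, u}; in <C>::=<S>, the suffix after <S> is empty, so FOLLOW(<S>) ⊇ FOLLOW(<C>) = {p, u}. Thus FOLLOW(<S>) = {$, p, u}.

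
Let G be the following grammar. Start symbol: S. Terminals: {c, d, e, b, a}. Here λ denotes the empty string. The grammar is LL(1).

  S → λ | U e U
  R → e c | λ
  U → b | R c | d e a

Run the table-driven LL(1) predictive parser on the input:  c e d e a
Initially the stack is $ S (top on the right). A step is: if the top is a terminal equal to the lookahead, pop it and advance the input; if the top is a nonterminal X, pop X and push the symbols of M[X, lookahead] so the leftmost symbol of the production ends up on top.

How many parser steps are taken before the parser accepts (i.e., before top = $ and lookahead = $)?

     Stack      Input        Action
  1  $ S        c e d e a $  expand S → U e U
  2  $ U e U    c e d e a $  expand U → R c
  3  $ U e c R  c e d e a $  expand R → λ
  4  $ U e c    c e d e a $  match c
  5  $ U e      e d e a $    match e
  6  $ U        d e a $      expand U → d e a
  7  $ a e d    d e a $      match d
  8  $ a e      e a $        match e
  9  $ a        a $          match a
Accept reached after 9 steps.

9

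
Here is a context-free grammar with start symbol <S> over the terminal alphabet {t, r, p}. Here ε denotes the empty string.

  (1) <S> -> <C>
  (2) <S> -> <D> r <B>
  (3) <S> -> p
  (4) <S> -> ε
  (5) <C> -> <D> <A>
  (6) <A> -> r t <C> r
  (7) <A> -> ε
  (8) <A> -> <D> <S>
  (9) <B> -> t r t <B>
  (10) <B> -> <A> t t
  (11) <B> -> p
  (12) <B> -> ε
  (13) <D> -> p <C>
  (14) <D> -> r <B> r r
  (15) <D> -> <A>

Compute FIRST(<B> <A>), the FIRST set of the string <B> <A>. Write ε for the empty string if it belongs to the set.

FIRST(<S>) = {ε, p, r}  (via <C>, <D> r <B>)
FIRST(<C>) = {ε, p, r}  (via <D> <A>)
FIRST(<A>) = {ε, p, r}  (via <D> <S>)
FIRST(<B>) = {ε, p, r, t}  (via <A> t t)
FIRST(<D>) = {ε, p, r}  (via <A>)
FIRST(<B> <A>): take FIRST of each symbol in turn, carrying on past any symbol whose FIRST contains ε; result {ε, p, r, t}.

{ε, p, r, t}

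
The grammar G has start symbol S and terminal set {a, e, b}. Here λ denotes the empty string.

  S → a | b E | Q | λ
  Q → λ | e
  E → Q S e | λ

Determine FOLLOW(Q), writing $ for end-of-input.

{$, a, b, e}

FIRST(Q) = {λ, e}
FIRST(S) = {λ, a, b, e}  (via Q)
FIRST(E) = {λ, a, b, e}  (via Q S e)
FOLLOW(S) includes $ since S is the start symbol.
FOLLOW(S): in E→Q S e, S is followed by e with FIRST {e}. Thus FOLLOW(S) = {$, e}.
FOLLOW(Q): in S→Q, the suffix after Q is empty, so FOLLOW(Q) ⊇ FOLLOW(S) = {$, e}; in E→Q S e, Q is followed by S e with FIRST {a, b, e}. Thus FOLLOW(Q) = {$, a, b, e}.
FOLLOW(E): in S→b E, the suffix after E is empty, so FOLLOW(E) ⊇ FOLLOW(S) = {$, e}. Thus FOLLOW(E) = {$, e}.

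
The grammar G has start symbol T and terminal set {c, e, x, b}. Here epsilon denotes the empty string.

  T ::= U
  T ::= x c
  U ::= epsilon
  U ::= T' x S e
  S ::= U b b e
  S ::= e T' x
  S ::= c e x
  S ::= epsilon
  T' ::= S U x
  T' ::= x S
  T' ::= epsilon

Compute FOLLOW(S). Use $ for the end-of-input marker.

{b, c, e, x}

FIRST(T): from T::=U we get {epsilon, b, c, e, x}; from T::=x c we get {x}. So FIRST(T) = {epsilon, b, c, e, x}.
FIRST(U): from U::=epsilon we get {epsilon}; from U::=T' x S e we get {b, c, e, x}. So FIRST(U) = {epsilon, b, c, e, x}.
FIRST(S): from S::=U b b e we get {b, c, e, x}; from S::=e T' x we get {e}; from S::=c e x we get {c}; from S::=epsilon we get {epsilon}. So FIRST(S) = {epsilon, b, c, e, x}.
FIRST(T'): from T'::=S U x we get {b, c, e, x}; from T'::=x S we get {x}; from T'::=epsilon we get {epsilon}. So FIRST(T') = {epsilon, b, c, e, x}.
FOLLOW(T) includes $ since T is the start symbol.
FOLLOW(T): T appears on no right-hand side. Thus FOLLOW(T) = {$}.
FOLLOW(U): in T::=U, the suffix after U is empty, so FOLLOW(U) ⊇ FOLLOW(T) = {$}; in S::=U b b e, U is followed by b b e with FIRST {b}; in T'::=S U x, U is followed by x with FIRST {x}. Thus FOLLOW(U) = {$, b, x}.
FOLLOW(T'): in U::=T' x S e, T' is followed by x S e with FIRST {x}; in S::=e T' x, T' is followed by x with FIRST {x}. Thus FOLLOW(T') = {x}.
FOLLOW(S): in U::=T' x S e, S is followed by e with FIRST {e}; in T'::=S U x, S is followed by U x with FIRST {b, c, e, x}; in T'::=x S, the suffix after S is empty, so FOLLOW(S) ⊇ FOLLOW(T') = {x}. Thus FOLLOW(S) = {b, c, e, x}.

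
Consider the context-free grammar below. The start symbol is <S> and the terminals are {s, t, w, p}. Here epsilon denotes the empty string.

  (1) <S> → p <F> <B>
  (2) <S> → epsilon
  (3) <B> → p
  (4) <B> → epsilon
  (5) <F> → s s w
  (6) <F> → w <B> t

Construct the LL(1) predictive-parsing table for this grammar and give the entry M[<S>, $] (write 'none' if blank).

<S> → epsilon

FIRST(<S>): from <S>→p <F> <B> we get {p}; from <S>→epsilon we get {epsilon}. So FIRST(<S>) = {epsilon, p}.
FIRST(<B>): from <B>→p we get {p}; from <B>→epsilon we get {epsilon}. So FIRST(<B>) = {epsilon, p}.
FIRST(<F>): from <F>→s s w we get {s}; from <F>→w <B> t we get {w}. So FIRST(<F>) = {s, w}.
FOLLOW(<S>) includes $ since <S> is the start symbol.
FOLLOW(<S>): <S> appears on no right-hand side. Thus FOLLOW(<S>) = {$}.
For <S> → p <F> <B>: FIRST(p <F> <B>) = {p}, so it goes in M[<S>, t] for t ∈ {p}.
For <S> → epsilon: FIRST(epsilon) = {epsilon}, so it goes in M[<S>, t] for t ∈ {}; since epsilon ∈ FIRST, also for every t ∈ FOLLOW(<S>) = {$}.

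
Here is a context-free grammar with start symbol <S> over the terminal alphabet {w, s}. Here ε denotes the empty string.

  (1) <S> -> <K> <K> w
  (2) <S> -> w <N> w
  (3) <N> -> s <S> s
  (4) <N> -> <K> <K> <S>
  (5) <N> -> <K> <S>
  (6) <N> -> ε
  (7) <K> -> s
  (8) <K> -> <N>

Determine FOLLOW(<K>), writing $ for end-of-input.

FIRST(<S>) = {s, w}  (via <K> <K> w)
FIRST(<N>) = {ε, s, w}  (via <K> <K> <S>, <K> <S>)
FIRST(<K>) = {ε, s, w}  (via <N>)
FOLLOW(<S>) includes $ since <S> is the start symbol.
FOLLOW(<K>): in <S>-><K> <K> w (occurrence 1), <K> is followed by <K> w with FIRST {s, w}; in <S>-><K> <K> w (occurrence 2), <K> is followed by w with FIRST {w}; in <N>-><K> <K> <S> (occurrence 1), <K> is followed by <K> <S> with FIRST {s, w}; in <N>-><K> <K> <S> (occurrence 2), <K> is followed by <S> with FIRST {s, w}; in <N>-><K> <S>, <K> is followed by <S> with FIRST {s, w}. Thus FOLLOW(<K>) = {s, w}.
FOLLOW(<N>): in <S>->w <N> w, <N> is followed by w with FIRST {w}; in <K>-><N>, the suffix after <N> is empty, so FOLLOW(<N>) ⊇ FOLLOW(<K>) = {s, w}. Thus FOLLOW(<N>) = {s, w}.
FOLLOW(<S>): in <N>->s <S> s, <S> is followed by s with FIRST {s}; in <N>-><K> <K> <S>, the suffix after <S> is empty, so FOLLOW(<S>) ⊇ FOLLOW(<N>) = {s, w}; in <N>-><K> <S>, the suffix after <S> is empty, so FOLLOW(<S>) ⊇ FOLLOW(<N>) = {s, w}. Thus FOLLOW(<S>) = {$, s, w}.

{s, w}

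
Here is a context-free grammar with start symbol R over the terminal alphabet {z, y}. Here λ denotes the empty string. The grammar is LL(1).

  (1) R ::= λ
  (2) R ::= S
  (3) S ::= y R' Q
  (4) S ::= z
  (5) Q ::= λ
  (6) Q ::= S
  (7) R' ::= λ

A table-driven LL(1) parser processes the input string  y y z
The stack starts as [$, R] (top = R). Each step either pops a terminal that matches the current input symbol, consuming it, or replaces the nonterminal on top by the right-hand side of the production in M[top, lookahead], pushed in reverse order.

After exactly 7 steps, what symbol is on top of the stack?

step 1: stack=$ R  input=y y z $  — expand R ::= S
step 2: stack=$ S  input=y y z $  — expand S ::= y R' Q
step 3: stack=$ Q R' y  input=y y z $  — match y
step 4: stack=$ Q R'  input=y z $  — expand R' ::= λ
step 5: stack=$ Q  input=y z $  — expand Q ::= S
step 6: stack=$ S  input=y z $  — expand S ::= y R' Q
step 7: stack=$ Q R' y  input=y z $  — match y
Stack after step 7: $ Q R' (top = R').

R'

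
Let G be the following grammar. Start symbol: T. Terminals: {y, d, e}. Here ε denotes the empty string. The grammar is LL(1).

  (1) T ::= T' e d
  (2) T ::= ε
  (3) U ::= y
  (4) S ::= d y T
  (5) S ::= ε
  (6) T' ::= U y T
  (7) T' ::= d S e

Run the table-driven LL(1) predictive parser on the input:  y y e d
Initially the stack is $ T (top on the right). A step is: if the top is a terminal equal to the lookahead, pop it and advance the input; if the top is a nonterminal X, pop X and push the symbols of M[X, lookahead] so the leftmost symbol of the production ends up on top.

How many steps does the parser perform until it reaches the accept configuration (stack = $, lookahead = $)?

8

step 1: stack=$ T  input=y y e d $  — expand T ::= T' e d
step 2: stack=$ d e T'  input=y y e d $  — expand T' ::= U y T
step 3: stack=$ d e T y U  input=y y e d $  — expand U ::= y
step 4: stack=$ d e T y y  input=y y e d $  — match y
step 5: stack=$ d e T y  input=y e d $  — match y
step 6: stack=$ d e T  input=e d $  — expand T ::= ε
step 7: stack=$ d e  input=e d $  — match e
step 8: stack=$ d  input=d $  — match d
Accept reached after 8 steps.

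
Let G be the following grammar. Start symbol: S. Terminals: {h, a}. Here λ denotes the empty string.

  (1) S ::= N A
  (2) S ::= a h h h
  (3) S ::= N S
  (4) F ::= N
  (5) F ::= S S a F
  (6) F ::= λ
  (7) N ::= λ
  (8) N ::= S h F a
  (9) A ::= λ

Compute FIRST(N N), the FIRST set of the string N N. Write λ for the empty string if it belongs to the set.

FIRST(A): from A::=λ we get {λ}. So FIRST(A) = {λ}.
FIRST(S): from S::=N A we get {λ, a, h}; from S::=a h h h we get {a}; from S::=N S we get {λ, a, h}. So FIRST(S) = {λ, a, h}.
FIRST(N): from N::=λ we get {λ}; from N::=S h F a we get {a, h}. So FIRST(N) = {λ, a, h}.
FIRST(F): from F::=N we get {λ, a, h}; from F::=S S a F we get {a, h}; from F::=λ we get {λ}. So FIRST(F) = {λ, a, h}.
FIRST(N N): take FIRST of each symbol in turn, carrying on past any symbol whose FIRST contains λ; result {λ, a, h}.

{λ, a, h}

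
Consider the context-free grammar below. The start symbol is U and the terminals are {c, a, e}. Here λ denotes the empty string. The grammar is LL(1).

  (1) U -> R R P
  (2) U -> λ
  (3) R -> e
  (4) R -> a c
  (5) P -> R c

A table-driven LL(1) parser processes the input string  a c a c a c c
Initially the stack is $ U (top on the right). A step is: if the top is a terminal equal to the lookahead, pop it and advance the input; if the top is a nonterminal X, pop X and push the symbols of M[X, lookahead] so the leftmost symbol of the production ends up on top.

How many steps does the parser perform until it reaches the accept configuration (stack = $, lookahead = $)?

      Stack      Input            Action
   1  $ U        a c a c a c c $  expand U -> R R P
   2  $ P R R    a c a c a c c $  expand R -> a c
   3  $ P R c a  a c a c a c c $  match a
   4  $ P R c    c a c a c c $    match c
   5  $ P R      a c a c c $      expand R -> a c
   6  $ P c a    a c a c c $      match a
   7  $ P c      c a c c $        match c
   8  $ P        a c c $          expand P -> R c
   9  $ c R      a c c $          expand R -> a c
  10  $ c c a    a c c $          match a
  11  $ c c      c c $            match c
  12  $ c        c $              match c
Accept reached after 12 steps.

12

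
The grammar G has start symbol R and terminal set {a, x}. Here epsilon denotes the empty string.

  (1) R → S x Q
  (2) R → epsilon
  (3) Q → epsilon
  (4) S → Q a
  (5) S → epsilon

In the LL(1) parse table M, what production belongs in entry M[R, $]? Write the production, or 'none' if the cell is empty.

FIRST(Q) = {epsilon}
FIRST(S) = {epsilon, a}  (via Q a)
FIRST(R) = {epsilon, a, x}  (via S x Q)
FOLLOW(R) includes $ since R is the start symbol.
FOLLOW(R): R appears on no right-hand side. Thus FOLLOW(R) = {$}.
For R → S x Q: FIRST(S x Q) = {a, x}, so it goes in M[R, t] for t ∈ {a, x}.
For R → epsilon: FIRST(epsilon) = {epsilon}, so it goes in M[R, t] for t ∈ {}; since epsilon ∈ FIRST, also for every t ∈ FOLLOW(R) = {$}.

R → epsilon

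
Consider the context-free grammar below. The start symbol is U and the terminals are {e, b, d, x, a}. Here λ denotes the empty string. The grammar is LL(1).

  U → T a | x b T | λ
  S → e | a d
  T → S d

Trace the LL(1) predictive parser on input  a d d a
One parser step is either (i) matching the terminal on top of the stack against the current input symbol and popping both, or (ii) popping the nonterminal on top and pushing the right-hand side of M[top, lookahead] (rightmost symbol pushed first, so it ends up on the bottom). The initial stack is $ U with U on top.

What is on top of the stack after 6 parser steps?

a

step 1: stack=$ U  input=a d d a $  — expand U → T a
step 2: stack=$ a T  input=a d d a $  — expand T → S d
step 3: stack=$ a d S  input=a d d a $  — expand S → a d
step 4: stack=$ a d d a  input=a d d a $  — match a
step 5: stack=$ a d d  input=d d a $  — match d
step 6: stack=$ a d  input=d a $  — match d
Stack after step 6: $ a (top = a).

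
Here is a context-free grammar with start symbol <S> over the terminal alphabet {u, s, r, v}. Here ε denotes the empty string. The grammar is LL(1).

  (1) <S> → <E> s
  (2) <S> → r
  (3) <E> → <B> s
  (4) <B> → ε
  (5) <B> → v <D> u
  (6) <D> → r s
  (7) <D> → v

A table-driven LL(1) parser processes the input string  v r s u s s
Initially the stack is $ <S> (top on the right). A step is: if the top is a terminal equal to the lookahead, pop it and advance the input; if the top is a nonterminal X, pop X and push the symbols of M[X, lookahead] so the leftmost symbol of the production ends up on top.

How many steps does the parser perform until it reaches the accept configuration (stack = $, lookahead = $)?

10

      Stack          Input          Action
   1  $ <S>          v r s u s s $  expand <S> → <E> s
   2  $ s <E>        v r s u s s $  expand <E> → <B> s
   3  $ s s <B>      v r s u s s $  expand <B> → v <D> u
   4  $ s s u <D> v  v r s u s s $  match v
   5  $ s s u <D>    r s u s s $    expand <D> → r s
   6  $ s s u s r    r s u s s $    match r
   7  $ s s u s      s u s s $      match s
   8  $ s s u        u s s $        match u
   9  $ s s          s s $          match s
  10  $ s            s $            match s
Accept reached after 10 steps.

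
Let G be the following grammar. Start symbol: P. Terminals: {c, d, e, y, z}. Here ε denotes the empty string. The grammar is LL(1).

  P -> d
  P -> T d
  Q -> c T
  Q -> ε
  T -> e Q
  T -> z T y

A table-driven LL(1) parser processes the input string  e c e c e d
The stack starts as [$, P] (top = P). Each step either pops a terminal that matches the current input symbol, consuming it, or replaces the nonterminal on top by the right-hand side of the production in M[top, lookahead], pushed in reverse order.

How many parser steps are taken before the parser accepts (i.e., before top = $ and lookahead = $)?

13

step 1: stack=$ P  input=e c e c e d $  — expand P -> T d
step 2: stack=$ d T  input=e c e c e d $  — expand T -> e Q
step 3: stack=$ d Q e  input=e c e c e d $  — match e
step 4: stack=$ d Q  input=c e c e d $  — expand Q -> c T
step 5: stack=$ d T c  input=c e c e d $  — match c
step 6: stack=$ d T  input=e c e d $  — expand T -> e Q
step 7: stack=$ d Q e  input=e c e d $  — match e
step 8: stack=$ d Q  input=c e d $  — expand Q -> c T
step 9: stack=$ d T c  input=c e d $  — match c
step 10: stack=$ d T  input=e d $  — expand T -> e Q
step 11: stack=$ d Q e  input=e d $  — match e
step 12: stack=$ d Q  input=d $  — expand Q -> ε
step 13: stack=$ d  input=d $  — match d
Accept reached after 13 steps.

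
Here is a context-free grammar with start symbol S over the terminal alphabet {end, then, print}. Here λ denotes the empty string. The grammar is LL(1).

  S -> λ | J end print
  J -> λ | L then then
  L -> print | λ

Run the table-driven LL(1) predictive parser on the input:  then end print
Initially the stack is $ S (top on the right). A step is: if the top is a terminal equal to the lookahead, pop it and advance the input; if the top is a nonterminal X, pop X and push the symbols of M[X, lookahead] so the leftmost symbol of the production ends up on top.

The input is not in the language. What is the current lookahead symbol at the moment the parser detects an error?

end

     Stack                    Input             Action
  1  $ S                      then end print $  expand S -> J end print
  2  $ print end J            then end print $  expand J -> L then then
  3  $ print end then then L  then end print $  expand L -> λ
  4  $ print end then then    then end print $  match then
  5  $ print end then         end print $       error: top is terminal then but lookahead is end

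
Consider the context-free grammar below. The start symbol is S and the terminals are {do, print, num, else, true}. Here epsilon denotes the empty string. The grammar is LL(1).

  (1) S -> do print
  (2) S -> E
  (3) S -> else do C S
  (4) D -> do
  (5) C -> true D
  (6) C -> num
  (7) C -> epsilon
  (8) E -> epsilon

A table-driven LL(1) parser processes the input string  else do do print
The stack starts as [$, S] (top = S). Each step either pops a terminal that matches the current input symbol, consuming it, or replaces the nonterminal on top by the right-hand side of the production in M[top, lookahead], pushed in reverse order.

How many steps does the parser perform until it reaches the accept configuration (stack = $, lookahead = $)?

7

     Stack          Input               Action
  1  $ S            else do do print $  expand S -> else do C S
  2  $ S C do else  else do do print $  match else
  3  $ S C do       do do print $       match do
  4  $ S C          do print $          expand C -> epsilon
  5  $ S            do print $          expand S -> do print
  6  $ print do     do print $          match do
  7  $ print        print $             match print
Accept reached after 7 steps.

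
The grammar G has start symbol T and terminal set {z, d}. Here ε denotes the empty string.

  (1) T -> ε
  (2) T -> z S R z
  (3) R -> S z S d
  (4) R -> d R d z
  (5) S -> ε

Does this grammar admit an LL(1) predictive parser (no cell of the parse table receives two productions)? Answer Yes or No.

FIRST(T) = {ε, z}
FIRST(R) = {d, z}
FIRST(S) = {ε}
FOLLOW(T) = {$}
FOLLOW(R) = {d, z}
FOLLOW(S) = {d, z}
Each cell of M receives at most one production.

Yes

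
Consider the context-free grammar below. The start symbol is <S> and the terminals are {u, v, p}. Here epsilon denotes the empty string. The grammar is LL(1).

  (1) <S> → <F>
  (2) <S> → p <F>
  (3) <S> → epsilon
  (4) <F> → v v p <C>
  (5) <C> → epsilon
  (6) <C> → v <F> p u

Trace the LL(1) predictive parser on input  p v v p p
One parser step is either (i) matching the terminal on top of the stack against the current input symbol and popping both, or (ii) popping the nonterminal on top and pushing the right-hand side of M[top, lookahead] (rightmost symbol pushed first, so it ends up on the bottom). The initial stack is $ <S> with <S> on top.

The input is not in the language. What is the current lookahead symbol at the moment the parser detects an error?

step 1: stack=$ <S>  input=p v v p p $  — expand <S> → p <F>
step 2: stack=$ <F> p  input=p v v p p $  — match p
step 3: stack=$ <F>  input=v v p p $  — expand <F> → v v p <C>
step 4: stack=$ <C> p v v  input=v v p p $  — match v
step 5: stack=$ <C> p v  input=v p p $  — match v
step 6: stack=$ <C> p  input=p p $  — match p
step 7: stack=$ <C>  input=p $  — expand <C> → epsilon
step 8: stack=$  input=p $  — error: stack empty but input remains

p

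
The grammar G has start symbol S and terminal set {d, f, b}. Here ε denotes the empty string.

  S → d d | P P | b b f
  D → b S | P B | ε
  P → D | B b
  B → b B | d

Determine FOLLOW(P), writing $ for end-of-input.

FIRST(B) = {b, d}
FIRST(S) = {ε, b, d}  (via P P)
FIRST(D) = {ε, b, d}  (via P B)
FIRST(P) = {ε, b, d}  (via D, B b)
FOLLOW(S) includes $ since S is the start symbol.
FOLLOW(S): in D→b S, the suffix after S is empty, so FOLLOW(S) ⊇ FOLLOW(D) = {$, b, d}. Thus FOLLOW(S) = {$, b, d}.
FOLLOW(P): in S→P P (occurrence 1), P is followed by P with FIRST {ε, b, d}; in S→P P (occurrence 1), the suffix after P is nullable, so FOLLOW(P) ⊇ FOLLOW(S) = {$, b, d}; in S→P P (occurrence 2), the suffix after P is empty, so FOLLOW(P) ⊇ FOLLOW(S) = {$, b, d}; in D→P B, P is followed by B with FIRST {b, d}. Thus FOLLOW(P) = {$, b, d}.
FOLLOW(D): in P→D, the suffix after D is empty, so FOLLOW(D) ⊇ FOLLOW(P) = {$, b, d}. Thus FOLLOW(D) = {$, b, d}.
FOLLOW(B): in D→P B, the suffix after B is empty, so FOLLOW(B) ⊇ FOLLOW(D) = {$, b, d}; in P→B b, B is followed by b with FIRST {b}; in B→b B, the suffix after B is empty (adds nothing new). Thus FOLLOW(B) = {$, b, d}.

{$, b, d}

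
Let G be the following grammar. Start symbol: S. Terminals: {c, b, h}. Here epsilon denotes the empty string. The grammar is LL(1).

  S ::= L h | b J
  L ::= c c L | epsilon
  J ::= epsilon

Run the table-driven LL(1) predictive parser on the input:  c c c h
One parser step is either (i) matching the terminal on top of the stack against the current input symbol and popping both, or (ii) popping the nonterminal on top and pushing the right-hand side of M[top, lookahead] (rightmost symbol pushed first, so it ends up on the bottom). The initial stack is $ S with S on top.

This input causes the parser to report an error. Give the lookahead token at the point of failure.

step 1: stack=$ S  input=c c c h $  — expand S ::= L h
step 2: stack=$ h L  input=c c c h $  — expand L ::= c c L
step 3: stack=$ h L c c  input=c c c h $  — match c
step 4: stack=$ h L c  input=c c h $  — match c
step 5: stack=$ h L  input=c h $  — expand L ::= c c L
step 6: stack=$ h L c c  input=c h $  — match c
step 7: stack=$ h L c  input=h $  — error: top is terminal c but lookahead is h

h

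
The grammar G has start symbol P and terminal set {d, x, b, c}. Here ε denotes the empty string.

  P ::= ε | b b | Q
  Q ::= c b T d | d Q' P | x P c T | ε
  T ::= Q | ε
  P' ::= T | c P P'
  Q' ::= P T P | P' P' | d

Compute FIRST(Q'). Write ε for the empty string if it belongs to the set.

FIRST(Q) = {ε, c, d, x}
FIRST(P) = {ε, b, c, d, x}  (via Q)
FIRST(T) = {ε, c, d, x}  (via Q)
FIRST(P') = {ε, c, d, x}  (via T)
FIRST(Q') = {ε, b, c, d, x}  (via P T P, P' P')

{ε, b, c, d, x}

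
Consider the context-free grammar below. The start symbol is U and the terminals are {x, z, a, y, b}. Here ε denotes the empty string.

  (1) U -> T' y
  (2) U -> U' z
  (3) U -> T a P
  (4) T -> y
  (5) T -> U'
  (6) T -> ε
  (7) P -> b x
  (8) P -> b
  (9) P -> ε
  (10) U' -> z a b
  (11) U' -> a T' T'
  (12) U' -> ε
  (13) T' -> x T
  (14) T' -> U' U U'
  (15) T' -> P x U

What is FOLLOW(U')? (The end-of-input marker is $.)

FIRST(P) = {ε, b}
FIRST(U') = {ε, a, z}
FIRST(T) = {ε, a, y, z}  (via U')
FIRST(U) = {a, b, x, y, z}  (via T' y, U' z, T a P)
FIRST(T') = {a, b, x, y, z}  (via U' U U', P x U)
FOLLOW(U) includes $ since U is the start symbol.
FOLLOW(U): in T'->U' U U', U is followed by U' with FIRST {ε, a, z}; in T'->U' U U', the suffix after U is nullable, so FOLLOW(U) ⊇ FOLLOW(T') = {a, b, x, y, z}; in T'->P x U, the suffix after U is empty, so FOLLOW(U) ⊇ FOLLOW(T') = {a, b, x, y, z}. Thus FOLLOW(U) = {$, a, b, x, y, z}.
FOLLOW(P): in U->T a P, the suffix after P is empty, so FOLLOW(P) ⊇ FOLLOW(U) = {$, a, b, x, y, z}; in T'->P x U, P is followed by x U with FIRST {x}. Thus FOLLOW(P) = {$, a, b, x, y, z}.
FOLLOW(T): in U->T a P, T is followed by a P with FIRST {a}; in T'->x T, the suffix after T is empty, so FOLLOW(T) ⊇ FOLLOW(T') = {a, b, x, y, z}. Thus FOLLOW(T) = {a, b, x, y, z}.
FOLLOW(U'): in U->U' z, U' is followed by z with FIRST {z}; in T->U', the suffix after U' is empty, so FOLLOW(U') ⊇ FOLLOW(T) = {a, b, x, y, z}; in T'->U' U U' (occurrence 1), U' is followed by U U' with FIRST {a, b, x, y, z}; in T'->U' U U' (occurrence 2), the suffix after U' is empty, so FOLLOW(U') ⊇ FOLLOW(T') = {a, b, x, y, z}. Thus FOLLOW(U') = {a, b, x, y, z}.
FOLLOW(T'): in U->T' y, T' is followed by y with FIRST {y}; in U'->a T' T' (occurrence 1), T' is followed by T' with FIRST {a, b, x, y, z}; in U'->a T' T' (occurrence 2), the suffix after T' is empty, so FOLLOW(T') ⊇ FOLLOW(U') = {a, b, x, y, z}. Thus FOLLOW(T') = {a, b, x, y, z}.

{a, b, x, y, z}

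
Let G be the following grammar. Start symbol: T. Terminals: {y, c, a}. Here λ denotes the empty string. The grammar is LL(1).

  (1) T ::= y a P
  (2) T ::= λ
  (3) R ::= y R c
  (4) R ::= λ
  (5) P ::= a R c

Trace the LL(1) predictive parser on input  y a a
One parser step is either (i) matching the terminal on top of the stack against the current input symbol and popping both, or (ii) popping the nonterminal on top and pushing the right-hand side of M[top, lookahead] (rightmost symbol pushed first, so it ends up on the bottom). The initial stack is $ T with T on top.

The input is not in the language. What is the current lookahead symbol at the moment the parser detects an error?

     Stack    Input    Action
  1  $ T      y a a $  expand T ::= y a P
  2  $ P a y  y a a $  match y
  3  $ P a    a a $    match a
  4  $ P      a $      expand P ::= a R c
  5  $ c R a  a $      match a
  6  $ c R    $        error: M[R, $] is empty

$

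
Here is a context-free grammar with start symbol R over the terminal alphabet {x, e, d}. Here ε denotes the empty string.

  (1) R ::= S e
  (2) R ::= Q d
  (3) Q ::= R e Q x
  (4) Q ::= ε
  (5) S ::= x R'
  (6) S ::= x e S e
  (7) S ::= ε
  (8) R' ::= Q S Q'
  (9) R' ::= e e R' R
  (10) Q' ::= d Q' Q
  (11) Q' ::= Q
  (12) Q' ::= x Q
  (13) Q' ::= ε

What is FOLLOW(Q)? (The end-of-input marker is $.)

FIRST(S): from S::=x R' we get {x}; from S::=x e S e we get {x}; from S::=ε we get {ε}. So FIRST(S) = {ε, x}.
FIRST(R): from R::=S e we get {e, x}; from R::=Q d we get {d, e, x}. So FIRST(R) = {d, e, x}.
FIRST(Q): from Q::=R e Q x we get {d, e, x}; from Q::=ε we get {ε}. So FIRST(Q) = {ε, d, e, x}.
FIRST(Q'): from Q'::=d Q' Q we get {d}; from Q'::=Q we get {ε, d, e, x}; from Q'::=x Q we get {x}; from Q'::=ε we get {ε}. So FIRST(Q') = {ε, d, e, x}.
FIRST(R'): from R'::=Q S Q' we get {ε, d, e, x}; from R'::=e e R' R we get {e}. So FIRST(R') = {ε, d, e, x}.
FOLLOW(R) includes $ since R is the start symbol.
FOLLOW(R): in Q::=R e Q x, R is followed by e Q x with FIRST {e}; in R'::=e e R' R, the suffix after R is empty, so FOLLOW(R) ⊇ FOLLOW(R') = {d, e, x}. Thus FOLLOW(R) = {$, d, e, x}.
FOLLOW(Q): in R::=Q d, Q is followed by d with FIRST {d}; in Q::=R e Q x, Q is followed by x with FIRST {x}; in R'::=Q S Q', Q is followed by S Q' with FIRST {ε, d, e, x}; in R'::=Q S Q', the suffix after Q is nullable, so FOLLOW(Q) ⊇ FOLLOW(R') = {d, e, x}; in Q'::=d Q' Q, the suffix after Q is empty, so FOLLOW(Q) ⊇ FOLLOW(Q') = {d, e, x}; in Q'::=Q, the suffix after Q is empty, so FOLLOW(Q) ⊇ FOLLOW(Q') = {d, e, x}; in Q'::=x Q, the suffix after Q is empty, so FOLLOW(Q) ⊇ FOLLOW(Q') = {d, e, x}. Thus FOLLOW(Q) = {d, e, x}.
FOLLOW(S): in R::=S e, S is followed by e with FIRST {e}; in S::=x e S e, S is followed by e with FIRST {e}; in R'::=Q S Q', S is followed by Q' with FIRST {ε, d, e, x}; in R'::=Q S Q', the suffix after S is nullable, so FOLLOW(S) ⊇ FOLLOW(R') = {d, e, x}. Thus FOLLOW(S) = {d, e, x}.
FOLLOW(R'): in S::=x R', the suffix after R' is empty, so FOLLOW(R') ⊇ FOLLOW(S) = {d, e, x}; in R'::=e e R' R, R' is followed by R with FIRST {d, e, x}. Thus FOLLOW(R') = {d, e, x}.
FOLLOW(Q'): in R'::=Q S Q', the suffix after Q' is empty, so FOLLOW(Q') ⊇ FOLLOW(R') = {d, e, x}; in Q'::=d Q' Q, Q' is followed by Q with FIRST {ε, d, e, x}; in Q'::=d Q' Q, the suffix after Q' is nullable (adds nothing new). Thus FOLLOW(Q') = {d, e, x}.

{d, e, x}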